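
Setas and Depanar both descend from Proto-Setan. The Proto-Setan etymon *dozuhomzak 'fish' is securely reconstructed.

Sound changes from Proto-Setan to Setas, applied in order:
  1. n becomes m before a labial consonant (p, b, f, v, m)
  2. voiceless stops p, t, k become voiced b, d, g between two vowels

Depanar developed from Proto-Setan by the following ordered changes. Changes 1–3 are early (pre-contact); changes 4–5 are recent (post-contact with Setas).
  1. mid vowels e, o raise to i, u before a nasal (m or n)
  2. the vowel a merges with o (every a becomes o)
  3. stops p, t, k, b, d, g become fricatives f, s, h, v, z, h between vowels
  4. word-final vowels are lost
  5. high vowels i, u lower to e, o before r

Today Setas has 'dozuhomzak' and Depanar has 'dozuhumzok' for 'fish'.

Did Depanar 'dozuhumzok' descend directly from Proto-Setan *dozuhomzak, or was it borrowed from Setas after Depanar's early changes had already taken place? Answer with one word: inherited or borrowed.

inherited

If inherited, *dozuhomzak would pass through all of Depanar's changes:
Depanar: *dozuhomzak
  dozuhomzak → dozuhumzak   [pre-nasal raising]
  dozuhumzak → dozuhumzok   [vowel merger]
  dozuhumzok (rule 3 does not apply)
  dozuhumzok (rule 4 does not apply)
  dozuhumzok (rule 5 does not apply)
  giving Depanar dozuhumzok.
If borrowed from Setas 'dozuhomzak' after the early changes, it would undergo only the recent ones:
  rule 4 (apocope): no change (dozuhomzak)
  rule 5 (pre-rhotic lowering): no change (dozuhomzak)
  ⇒ as a loan: dozuhomzak
Depanar 'dozuhumzok' matches the inherited outcome exactly, so it is an inherited cognate, not a loan.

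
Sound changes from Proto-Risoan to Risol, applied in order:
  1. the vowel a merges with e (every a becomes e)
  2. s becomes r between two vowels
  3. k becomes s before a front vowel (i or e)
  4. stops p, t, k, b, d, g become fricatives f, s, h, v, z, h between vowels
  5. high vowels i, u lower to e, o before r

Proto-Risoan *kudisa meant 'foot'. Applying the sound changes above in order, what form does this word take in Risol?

Risol: *kudisa
  kudisa → kudise   [vowel merger]
  kudise → kudire   [rhotacism]
  kudire (rule 3 does not apply)
  kudire → kuzire   [intervocalic lenition]
  kuzire → kuzere   [pre-rhotic lowering]
  giving Risol kuzere.

kuzere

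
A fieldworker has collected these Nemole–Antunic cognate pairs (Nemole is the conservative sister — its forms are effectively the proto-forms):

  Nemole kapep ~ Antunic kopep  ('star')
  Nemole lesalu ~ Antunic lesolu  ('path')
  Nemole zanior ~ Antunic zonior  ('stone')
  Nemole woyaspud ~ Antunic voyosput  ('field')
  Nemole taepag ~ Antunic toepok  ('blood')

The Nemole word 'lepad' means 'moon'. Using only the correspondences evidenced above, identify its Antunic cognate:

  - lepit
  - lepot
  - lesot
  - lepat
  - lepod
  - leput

lepot

lesalu ~ lesolu, woyaspud ~ voyosput — Nemole a corresponds to Antunic o after a consonant, before a consonant other than r, m, n, p, b, f, v.
woyaspud ~ voyosput — Nemole d corresponds to Antunic t word-finally.
Applying these to Nemole 'lepad':
  lepad → lepod   (a→o after a consonant, before a consonant other than r, m, n, p, b, f, v)
  lepod → lepot   (d→t word-finally)
So the Antunic cognate is 'lepot'.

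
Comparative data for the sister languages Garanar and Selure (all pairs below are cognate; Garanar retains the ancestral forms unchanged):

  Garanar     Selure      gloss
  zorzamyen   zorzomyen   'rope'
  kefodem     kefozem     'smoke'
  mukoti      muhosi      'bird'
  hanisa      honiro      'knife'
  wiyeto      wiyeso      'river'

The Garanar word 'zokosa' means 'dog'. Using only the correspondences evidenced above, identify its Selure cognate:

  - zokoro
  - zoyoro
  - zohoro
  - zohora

mukoti ~ muhosi — Garanar k corresponds to Selure h between vowels (before a back vowel).
hanisa ~ honiro — Garanar s corresponds to Selure r between vowels (before a back vowel).
hanisa ~ honiro — Garanar a corresponds to Selure o word-finally.
Applying these to Garanar 'zokosa':
  zokosa → zohosa   (k→h between vowels (before a back vowel))
  zohosa → zohora   (s→r between vowels (before a back vowel))
  zohora → zohoro   (a→o word-finally)
So the Selure cognate is 'zohoro'.

zohoro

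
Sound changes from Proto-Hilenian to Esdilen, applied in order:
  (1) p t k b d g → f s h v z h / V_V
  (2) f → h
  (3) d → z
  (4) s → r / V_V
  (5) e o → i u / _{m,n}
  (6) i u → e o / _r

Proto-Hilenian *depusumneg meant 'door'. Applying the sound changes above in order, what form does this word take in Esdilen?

Esdilen: *depusumneg > defusumneg > dehusumneg > zehusumneg > zehurumneg > zehorumneg  (by intervocalic lenition, unconditioned shift, unconditioned shift, rhotacism, pre-rhotic lowering)

zehorumneg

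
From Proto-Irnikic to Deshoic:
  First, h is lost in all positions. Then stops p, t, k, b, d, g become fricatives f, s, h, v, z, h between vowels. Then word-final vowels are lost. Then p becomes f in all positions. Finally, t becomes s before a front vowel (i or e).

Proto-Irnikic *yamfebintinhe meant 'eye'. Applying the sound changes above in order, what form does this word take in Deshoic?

yamfevinsin

Deshoic: *yamfebintinhe > yamfebintine > yamfevintine > yamfevintin > yamfevinsin  (by h-loss, intervocalic lenition, apocope, palatalisation)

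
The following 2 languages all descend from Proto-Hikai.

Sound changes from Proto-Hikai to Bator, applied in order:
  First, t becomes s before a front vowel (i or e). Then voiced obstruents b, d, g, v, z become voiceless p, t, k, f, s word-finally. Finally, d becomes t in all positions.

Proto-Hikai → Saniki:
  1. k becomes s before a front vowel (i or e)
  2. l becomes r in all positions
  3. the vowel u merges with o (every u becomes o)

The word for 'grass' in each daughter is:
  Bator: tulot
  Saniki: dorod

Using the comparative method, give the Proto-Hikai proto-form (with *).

Position 2: Bator has u, Saniki has o. Bator preserves u here (none of its changes turn any other segment into u), so the proto-segment is *u.
Position 5: Bator has t, Saniki has d. Saniki preserves d here (none of its changes turn any other segment into d), so the proto-segment is *d.
Position 1: Bator has t, Saniki has d. Saniki preserves d here (none of its changes turn any other segment into d), so the proto-segment is *d.
This points to *dulod. Verify forward in each daughter:
Bator: *dulod > dulot > tulot  (by final devoicing, unconditioned shift)
Saniki: start from *dulod.
  rule 1: no change — dulod
  rule 2 (unconditioned shift): dulod → durod
  rule 3 (vowel merger): durod → dorod
  ⇒ Saniki dorod
No other proto-form is consistent with every reflex, so the reconstruction is *dulod.

*dulod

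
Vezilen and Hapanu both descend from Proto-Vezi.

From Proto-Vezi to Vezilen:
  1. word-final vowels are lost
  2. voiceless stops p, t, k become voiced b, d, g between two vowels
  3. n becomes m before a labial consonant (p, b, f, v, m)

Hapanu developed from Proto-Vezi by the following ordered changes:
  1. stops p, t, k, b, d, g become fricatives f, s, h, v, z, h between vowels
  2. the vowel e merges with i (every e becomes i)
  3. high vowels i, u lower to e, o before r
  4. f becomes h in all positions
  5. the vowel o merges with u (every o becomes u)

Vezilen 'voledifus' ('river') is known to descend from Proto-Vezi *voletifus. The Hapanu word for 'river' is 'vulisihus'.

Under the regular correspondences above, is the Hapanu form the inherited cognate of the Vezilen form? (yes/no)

Derive the expected Hapanu reflex of *voletifus:
Hapanu: start from *voletifus.
  rule 1 (intervocalic lenition): voletifus → volesifus
  rule 2 (vowel merger): volesifus → volisifus
  rule 3: no change — volisifus
  rule 4 (unconditioned shift): volisifus → volisihus
  rule 5 (vowel merger): volisihus → vulisihus
  ⇒ Hapanu vulisihus
Hapanu 'vulisihus' matches the regular reflex exactly, so the pair is cognate.

yes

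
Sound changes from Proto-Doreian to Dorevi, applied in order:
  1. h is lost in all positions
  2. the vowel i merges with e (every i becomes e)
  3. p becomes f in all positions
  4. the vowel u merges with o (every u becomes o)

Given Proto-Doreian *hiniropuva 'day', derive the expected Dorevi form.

enerofova

Dorevi: start from *hiniropuva.
  rule 1 (h-loss): hiniropuva → iniropuva
  rule 2 (vowel merger): iniropuva → eneropuva
  rule 3 (unconditioned shift): eneropuva → enerofuva
  rule 4 (vowel merger): enerofuva → enerofova
  ⇒ Dorevi enerofova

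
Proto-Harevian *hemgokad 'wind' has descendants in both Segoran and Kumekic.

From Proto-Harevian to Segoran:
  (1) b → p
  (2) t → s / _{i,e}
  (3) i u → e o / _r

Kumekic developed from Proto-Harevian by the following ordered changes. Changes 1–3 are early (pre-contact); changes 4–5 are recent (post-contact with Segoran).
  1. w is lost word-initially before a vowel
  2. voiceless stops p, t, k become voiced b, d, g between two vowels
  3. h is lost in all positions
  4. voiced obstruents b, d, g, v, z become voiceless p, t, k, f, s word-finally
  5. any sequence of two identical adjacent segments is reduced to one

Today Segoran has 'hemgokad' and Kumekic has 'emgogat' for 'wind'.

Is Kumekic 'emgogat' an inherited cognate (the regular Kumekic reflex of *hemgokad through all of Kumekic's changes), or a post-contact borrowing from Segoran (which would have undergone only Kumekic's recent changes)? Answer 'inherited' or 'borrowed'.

inherited

If inherited, *hemgokad would pass through all of Kumekic's changes:
Kumekic: start from *hemgokad.
  rule 1: no change — hemgokad
  rule 2 (intervocalic voicing): hemgokad → hemgogad
  rule 3 (h-loss): hemgogad → emgogad
  rule 4 (final devoicing): emgogad → emgogat
  rule 5: no change — emgogat
  ⇒ Kumekic emgogat
If borrowed from Segoran 'hemgokad' after the early changes, it would undergo only the recent ones:
  rule 4 (final devoicing): hemgokad → hemgokat
  rule 5 (degemination): no change (hemgokat)
  ⇒ as a loan: hemgokat
Kumekic 'emgogat' matches the inherited outcome exactly, so it is an inherited cognate, not a loan.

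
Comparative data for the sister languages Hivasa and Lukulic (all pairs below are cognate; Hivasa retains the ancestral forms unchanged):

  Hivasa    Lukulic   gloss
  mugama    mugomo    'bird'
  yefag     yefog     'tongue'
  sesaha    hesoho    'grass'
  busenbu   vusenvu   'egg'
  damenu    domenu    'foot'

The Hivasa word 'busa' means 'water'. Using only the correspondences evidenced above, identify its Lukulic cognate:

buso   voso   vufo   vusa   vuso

vuso

busenbu ~ vusenvu — Hivasa b corresponds to Lukulic v word-initially before a back vowel.
mugama ~ mugomo, sesaha ~ hesoho — Hivasa a corresponds to Lukulic o word-finally.
Applying these to Hivasa 'busa':
  busa → vusa   (b→v word-initially before a back vowel)
  vusa → vuso   (a→o word-finally)
So the Lukulic cognate is 'vuso'.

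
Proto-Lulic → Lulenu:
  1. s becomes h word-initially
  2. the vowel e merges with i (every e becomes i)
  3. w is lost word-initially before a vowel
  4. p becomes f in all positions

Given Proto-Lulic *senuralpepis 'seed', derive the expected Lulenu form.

Lulenu: start from *senuralpepis.
  rule 1 (debuccalisation): senuralpepis → henuralpepis
  rule 2 (vowel merger): henuralpepis → hinuralpipis
  rule 3: no change — hinuralpipis
  rule 4 (unconditioned shift): hinuralpipis → hinuralfifis
  ⇒ Lulenu hinuralfifis

hinuralfifis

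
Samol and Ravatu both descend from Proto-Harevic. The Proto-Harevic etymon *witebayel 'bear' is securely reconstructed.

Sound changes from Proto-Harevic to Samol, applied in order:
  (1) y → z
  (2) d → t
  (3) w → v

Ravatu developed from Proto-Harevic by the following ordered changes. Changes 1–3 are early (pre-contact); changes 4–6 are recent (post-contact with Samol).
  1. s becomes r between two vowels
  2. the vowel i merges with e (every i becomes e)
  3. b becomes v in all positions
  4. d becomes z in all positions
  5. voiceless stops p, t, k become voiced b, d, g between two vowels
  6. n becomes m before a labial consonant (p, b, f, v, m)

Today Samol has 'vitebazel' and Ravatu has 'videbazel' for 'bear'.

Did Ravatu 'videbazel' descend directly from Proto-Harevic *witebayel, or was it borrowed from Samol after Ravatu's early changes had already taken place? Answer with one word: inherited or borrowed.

If inherited, *witebayel would pass through all of Ravatu's changes:
Ravatu: *witebayel > wetebayel > wetevayel > wedevayel  (by vowel merger, unconditioned shift, intervocalic voicing)
If borrowed from Samol 'vitebazel' after the early changes, it would undergo only the recent ones:
  rule 4 (unconditioned shift): no change (vitebazel)
  rule 5 (intervocalic voicing): vitebazel → videbazel
  rule 6 (nasal place assimilation): no change (videbazel)
  ⇒ as a loan: videbazel
Ravatu 'videbazel' matches the loan outcome 'videbazel', not the inherited 'wedevayel' — it skipped the early Ravatu changes, so it was borrowed from Samol.

borrowed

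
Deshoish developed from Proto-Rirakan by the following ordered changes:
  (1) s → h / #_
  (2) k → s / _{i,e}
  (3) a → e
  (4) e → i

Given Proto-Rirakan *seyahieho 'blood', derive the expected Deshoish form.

Deshoish: *seyahieho > heyahieho > heyehieho > hiyihiiho  (by debuccalisation, vowel merger, vowel merger)

hiyihiiho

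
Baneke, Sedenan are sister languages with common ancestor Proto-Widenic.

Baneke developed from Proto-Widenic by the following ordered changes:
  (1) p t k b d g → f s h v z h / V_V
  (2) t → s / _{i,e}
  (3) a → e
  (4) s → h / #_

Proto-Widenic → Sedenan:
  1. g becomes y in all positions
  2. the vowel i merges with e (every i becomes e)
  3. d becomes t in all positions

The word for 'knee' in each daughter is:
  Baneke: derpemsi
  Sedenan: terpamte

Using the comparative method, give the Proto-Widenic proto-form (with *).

*derpamti

Position 8: Baneke has i, Sedenan has e. Baneke preserves i here (none of its changes turn any other segment into i), so the proto-segment is *i.
Position 5: Baneke has e, Sedenan has a. Sedenan preserves a here (none of its changes turn any other segment into a), so the proto-segment is *a.
Continuing position by position gives *derpamti; check it forward:
Baneke: start from *derpamti.
  rule 1: no change — derpamti
  rule 2 (palatalisation): derpamti → derpamsi
  rule 3 (vowel merger): derpamsi → derpemsi
  rule 4: no change — derpemsi
  ⇒ Baneke derpemsi
Sedenan: start from *derpamti.
  rule 1: no change — derpamti
  rule 2 (vowel merger): derpamti → derpamte
  rule 3 (unconditioned shift): derpamte → terpamte
  ⇒ Sedenan terpamte
No other proto-form is consistent with every reflex, so the reconstruction is *derpamti.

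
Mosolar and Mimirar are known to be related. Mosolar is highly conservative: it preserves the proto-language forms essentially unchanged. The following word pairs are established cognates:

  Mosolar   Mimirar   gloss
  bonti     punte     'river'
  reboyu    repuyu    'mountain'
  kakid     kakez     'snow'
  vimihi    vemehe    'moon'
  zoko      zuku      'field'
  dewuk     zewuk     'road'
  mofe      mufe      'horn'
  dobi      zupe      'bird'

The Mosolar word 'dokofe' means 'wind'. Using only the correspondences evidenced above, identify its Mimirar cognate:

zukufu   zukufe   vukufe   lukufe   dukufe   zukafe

dobi ~ zupe — Mosolar d corresponds to Mimirar z word-initially before a back vowel.
reboyu ~ repuyu, zoko ~ zuku — Mosolar o corresponds to Mimirar u after a consonant, before a consonant other than r, m, n, p, b, f, v.
mofe ~ mufe — Mosolar o corresponds to Mimirar u after a consonant, before a labial obstruent.
Applying these to Mosolar 'dokofe':
  dokofe → zokofe   (d→z word-initially before a back vowel)
  zokofe → zukofe   (o→u after a consonant, before a consonant other than r, m, n, p, b, f, v)
  zukofe → zukufe   (o→u after a consonant, before a labial obstruent)
So the Mimirar cognate is 'zukufe'.

zukufe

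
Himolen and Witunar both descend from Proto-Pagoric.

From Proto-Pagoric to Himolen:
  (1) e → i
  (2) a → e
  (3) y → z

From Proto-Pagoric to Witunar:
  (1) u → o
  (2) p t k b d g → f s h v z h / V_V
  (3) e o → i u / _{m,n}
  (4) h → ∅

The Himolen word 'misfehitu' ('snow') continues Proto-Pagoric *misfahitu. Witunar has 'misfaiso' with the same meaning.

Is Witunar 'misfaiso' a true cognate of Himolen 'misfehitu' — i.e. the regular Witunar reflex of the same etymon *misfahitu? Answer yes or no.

Derive the expected Witunar reflex of *misfahitu:
Witunar: *misfahitu > misfahito > misfahiso > misfaiso  (by vowel merger, intervocalic lenition, h-loss)
Witunar 'misfaiso' matches the regular reflex exactly, so the pair is cognate.

yes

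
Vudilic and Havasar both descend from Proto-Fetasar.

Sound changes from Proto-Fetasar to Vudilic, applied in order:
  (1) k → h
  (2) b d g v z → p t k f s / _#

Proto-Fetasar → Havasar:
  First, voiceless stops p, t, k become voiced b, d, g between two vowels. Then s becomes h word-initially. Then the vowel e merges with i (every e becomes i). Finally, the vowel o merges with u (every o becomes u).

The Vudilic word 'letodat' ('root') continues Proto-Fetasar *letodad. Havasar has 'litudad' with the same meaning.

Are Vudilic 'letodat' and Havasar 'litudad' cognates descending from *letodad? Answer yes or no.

no

Derive the expected Havasar reflex of *letodad:
Havasar: *letodad
  letodad → ledodad   [intervocalic voicing]
  ledodad (rule 2 does not apply)
  ledodad → lidodad   [vowel merger]
  lidodad → lidudad   [vowel merger]
  giving Havasar lidudad.
The regular Havasar reflex would be 'lidudad', but the attested form is 'litudad'. The correspondence is irregular, so they are not cognates (the Havasar form has a different source).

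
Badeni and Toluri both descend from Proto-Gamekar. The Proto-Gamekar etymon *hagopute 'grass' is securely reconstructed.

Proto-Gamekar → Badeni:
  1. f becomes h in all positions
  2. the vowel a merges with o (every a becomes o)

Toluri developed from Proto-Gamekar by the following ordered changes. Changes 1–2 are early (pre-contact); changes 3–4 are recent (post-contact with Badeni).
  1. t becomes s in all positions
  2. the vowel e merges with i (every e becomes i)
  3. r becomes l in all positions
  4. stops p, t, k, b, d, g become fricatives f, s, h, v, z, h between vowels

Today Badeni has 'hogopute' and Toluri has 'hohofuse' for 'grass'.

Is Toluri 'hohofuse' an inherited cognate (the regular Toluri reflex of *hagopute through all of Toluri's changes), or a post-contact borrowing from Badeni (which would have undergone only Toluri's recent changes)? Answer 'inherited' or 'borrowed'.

borrowed

If inherited, *hagopute would pass through all of Toluri's changes:
Toluri: *hagopute
  hagopute → hagopuse   [unconditioned shift]
  hagopuse → hagopusi   [vowel merger]
  hagopusi (rule 3 does not apply)
  hagopusi → hahofusi   [intervocalic lenition]
  giving Toluri hahofusi.
If borrowed from Badeni 'hogopute' after the early changes, it would undergo only the recent ones:
  rule 3 (unconditioned shift): no change (hogopute)
  rule 4 (intervocalic lenition): hogopute → hohofuse
  ⇒ as a loan: hohofuse
Toluri 'hohofuse' matches the loan outcome 'hohofuse', not the inherited 'hahofusi' — it skipped the early Toluri changes, so it was borrowed from Badeni.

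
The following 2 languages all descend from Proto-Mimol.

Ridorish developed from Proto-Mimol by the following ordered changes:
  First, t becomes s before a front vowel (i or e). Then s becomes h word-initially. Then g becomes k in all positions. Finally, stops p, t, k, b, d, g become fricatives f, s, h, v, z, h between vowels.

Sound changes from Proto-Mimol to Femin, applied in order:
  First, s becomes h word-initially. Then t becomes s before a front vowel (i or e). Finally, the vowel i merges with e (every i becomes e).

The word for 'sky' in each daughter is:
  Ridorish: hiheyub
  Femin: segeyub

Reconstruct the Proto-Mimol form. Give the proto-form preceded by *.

*tigeyub

Position 2: Ridorish has i, Femin has e. Ridorish preserves i here (none of its changes turn any other segment into i), so the proto-segment is *i.
Position 3: Ridorish has h, Femin has g. Femin preserves g here (none of its changes turn any other segment into g), so the proto-segment is *g.
Position 1: Ridorish has h, Femin has s. Taking the neighbouring segments as reconstructed: Ridorish h could go back to *t or *s or *h; Femin s can only go back to *t — the one source consistent with every daughter is *t.
The remaining positions agree across the daughters. Check the candidate against every language:
Ridorish: start from *tigeyub.
  rule 1 (palatalisation): tigeyub → sigeyub
  rule 2 (debuccalisation): sigeyub → higeyub
  rule 3 (unconditioned shift): higeyub → hikeyub
  rule 4 (intervocalic lenition): hikeyub → hiheyub
  ⇒ Ridorish hiheyub
Femin: *tigeyub > sigeyub > segeyub  (by palatalisation, vowel merger)
*tigeyub is the unique common source.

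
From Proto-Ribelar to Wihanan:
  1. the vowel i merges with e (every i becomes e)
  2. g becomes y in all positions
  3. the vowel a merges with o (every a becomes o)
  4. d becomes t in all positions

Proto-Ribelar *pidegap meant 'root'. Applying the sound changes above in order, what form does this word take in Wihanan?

peteyop

Wihanan: *pidegap
  pidegap → pedegap   [vowel merger]
  pedegap → pedeyap   [unconditioned shift]
  pedeyap → pedeyop   [vowel merger]
  pedeyop → peteyop   [unconditioned shift]
  giving Wihanan peteyop.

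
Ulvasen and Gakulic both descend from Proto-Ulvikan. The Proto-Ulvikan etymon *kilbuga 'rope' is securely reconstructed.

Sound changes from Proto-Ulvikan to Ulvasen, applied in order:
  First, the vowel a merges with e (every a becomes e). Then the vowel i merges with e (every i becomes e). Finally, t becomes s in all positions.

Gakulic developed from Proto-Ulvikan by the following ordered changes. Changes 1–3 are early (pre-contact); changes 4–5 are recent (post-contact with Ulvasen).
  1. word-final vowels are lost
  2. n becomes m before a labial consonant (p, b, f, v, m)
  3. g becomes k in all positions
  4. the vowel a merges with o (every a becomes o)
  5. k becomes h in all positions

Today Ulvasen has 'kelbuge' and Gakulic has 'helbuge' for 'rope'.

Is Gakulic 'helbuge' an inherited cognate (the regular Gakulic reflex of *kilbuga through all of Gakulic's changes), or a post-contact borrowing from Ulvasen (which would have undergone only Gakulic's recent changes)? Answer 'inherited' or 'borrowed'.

If inherited, *kilbuga would pass through all of Gakulic's changes:
Gakulic: *kilbuga
  kilbuga → kilbug   [apocope]
  kilbug (rule 2 does not apply)
  kilbug → kilbuk   [unconditioned shift]
  kilbuk (rule 4 does not apply)
  kilbuk → hilbuh   [unconditioned shift]
  giving Gakulic hilbuh.
If borrowed from Ulvasen 'kelbuge' after the early changes, it would undergo only the recent ones:
  rule 4 (vowel merger): no change (kelbuge)
  rule 5 (unconditioned shift): kelbuge → helbuge
  ⇒ as a loan: helbuge
Gakulic 'helbuge' matches the loan outcome 'helbuge', not the inherited 'hilbuh' — it skipped the early Gakulic changes, so it was borrowed from Ulvasen.

borrowed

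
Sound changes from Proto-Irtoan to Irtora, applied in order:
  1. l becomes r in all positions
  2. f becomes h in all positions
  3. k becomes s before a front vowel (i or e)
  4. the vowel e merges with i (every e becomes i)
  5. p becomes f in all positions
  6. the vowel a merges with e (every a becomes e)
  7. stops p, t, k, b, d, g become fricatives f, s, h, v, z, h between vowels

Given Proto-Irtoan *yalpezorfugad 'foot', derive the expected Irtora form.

yerfizorhuhed

Irtora: *yalpezorfugad
  yalpezorfugad → yarpezorfugad   [unconditioned shift]
  yarpezorfugad → yarpezorhugad   [unconditioned shift]
  yarpezorhugad (rule 3 does not apply)
  yarpezorhugad → yarpizorhugad   [vowel merger]
  yarpizorhugad → yarfizorhugad   [unconditioned shift]
  yarfizorhugad → yerfizorhuged   [vowel merger]
  yerfizorhuged → yerfizorhuhed   [intervocalic lenition]
  giving Irtora yerfizorhuhed.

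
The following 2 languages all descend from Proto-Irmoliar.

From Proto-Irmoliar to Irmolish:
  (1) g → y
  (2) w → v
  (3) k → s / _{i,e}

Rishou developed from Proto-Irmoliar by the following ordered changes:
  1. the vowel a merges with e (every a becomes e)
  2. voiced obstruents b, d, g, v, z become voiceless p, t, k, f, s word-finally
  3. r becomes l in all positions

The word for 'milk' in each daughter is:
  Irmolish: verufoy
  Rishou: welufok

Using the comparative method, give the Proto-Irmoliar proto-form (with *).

Position 3: Irmolish has r, Rishou has l. Irmolish preserves r here (none of its changes turn any other segment into r), so the proto-segment is *r.
Position 7: Irmolish has y, Rishou has k. Taking the neighbouring segments as reconstructed: Irmolish y could go back to *g or *y; Rishou k could go back to *k or *g — the one source consistent with every daughter is *g.
Position 1: Irmolish has v, Rishou has w. Rishou preserves w here (none of its changes turn any other segment into w), so the proto-segment is *w.
The remaining positions agree across the daughters. Check the candidate against every language:
Irmolish: start from *werufog.
  rule 1 (unconditioned shift): werufog → werufoy
  rule 2 (unconditioned shift): werufoy → verufoy
  rule 3: no change — verufoy
  ⇒ Irmolish verufoy
Rishou: start from *werufog.
  rule 1: no change — werufog
  rule 2 (final devoicing): werufog → werufok
  rule 3 (unconditioned shift): werufok → welufok
  ⇒ Rishou welufok
Only *werufog yields all of Irmolish verufoy, Rishou welufok.

*werufog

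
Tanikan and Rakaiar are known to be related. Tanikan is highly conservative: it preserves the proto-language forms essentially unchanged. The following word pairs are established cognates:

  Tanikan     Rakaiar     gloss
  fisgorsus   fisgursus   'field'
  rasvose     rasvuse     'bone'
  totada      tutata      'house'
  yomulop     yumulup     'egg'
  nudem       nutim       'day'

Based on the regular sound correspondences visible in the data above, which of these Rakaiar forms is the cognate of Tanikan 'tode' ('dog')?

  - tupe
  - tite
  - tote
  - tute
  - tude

rasvose ~ rasvuse, totada ~ tutata — Tanikan o corresponds to Rakaiar u after a consonant, before a consonant other than r, m, n, p, b, f, v.
nudem ~ nutim — Tanikan d corresponds to Rakaiar t between vowels (before a front vowel).
Applying these to Tanikan 'tode':
  tode → tude   (o→u after a consonant, before a consonant other than r, m, n, p, b, f, v)
  tude → tute   (d→t between vowels (before a front vowel))
So the Rakaiar cognate is 'tute'.

tute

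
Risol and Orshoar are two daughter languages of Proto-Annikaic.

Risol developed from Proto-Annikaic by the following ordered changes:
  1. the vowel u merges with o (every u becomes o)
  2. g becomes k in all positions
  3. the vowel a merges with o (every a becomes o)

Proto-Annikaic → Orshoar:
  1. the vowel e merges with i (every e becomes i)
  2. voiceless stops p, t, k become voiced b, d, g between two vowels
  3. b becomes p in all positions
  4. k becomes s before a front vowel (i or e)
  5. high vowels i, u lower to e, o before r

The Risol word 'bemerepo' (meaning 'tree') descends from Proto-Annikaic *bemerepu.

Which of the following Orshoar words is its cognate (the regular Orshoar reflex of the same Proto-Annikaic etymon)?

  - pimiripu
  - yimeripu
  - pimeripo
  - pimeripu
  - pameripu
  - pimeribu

pimeripu

Orshoar: *bemerepu > bimiripu > bimiribu > pimiripu > pimeripu  (by vowel merger, intervocalic voicing, unconditioned shift, pre-rhotic lowering)
Only 'pimeripu' matches the regular Orshoar development of *bemerepu.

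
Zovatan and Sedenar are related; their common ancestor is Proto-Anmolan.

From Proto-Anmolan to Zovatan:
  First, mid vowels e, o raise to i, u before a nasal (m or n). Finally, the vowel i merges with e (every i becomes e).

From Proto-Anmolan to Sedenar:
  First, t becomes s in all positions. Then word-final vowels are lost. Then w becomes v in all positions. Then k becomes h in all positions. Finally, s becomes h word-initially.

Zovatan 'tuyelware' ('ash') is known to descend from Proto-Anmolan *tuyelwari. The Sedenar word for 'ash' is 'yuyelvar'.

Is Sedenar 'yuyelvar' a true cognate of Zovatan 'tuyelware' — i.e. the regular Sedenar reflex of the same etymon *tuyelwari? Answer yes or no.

no

Derive the expected Sedenar reflex of *tuyelwari:
Sedenar: start from *tuyelwari.
  rule 1 (unconditioned shift): tuyelwari → suyelwari
  rule 2 (apocope): suyelwari → suyelwar
  rule 3 (unconditioned shift): suyelwar → suyelvar
  rule 4: no change — suyelvar
  rule 5 (debuccalisation): suyelvar → huyelvar
  ⇒ Sedenar huyelvar
The regular Sedenar reflex would be 'huyelvar', but the attested form is 'yuyelvar'. The correspondence is irregular, so they are not cognates (the Sedenar form has a different source).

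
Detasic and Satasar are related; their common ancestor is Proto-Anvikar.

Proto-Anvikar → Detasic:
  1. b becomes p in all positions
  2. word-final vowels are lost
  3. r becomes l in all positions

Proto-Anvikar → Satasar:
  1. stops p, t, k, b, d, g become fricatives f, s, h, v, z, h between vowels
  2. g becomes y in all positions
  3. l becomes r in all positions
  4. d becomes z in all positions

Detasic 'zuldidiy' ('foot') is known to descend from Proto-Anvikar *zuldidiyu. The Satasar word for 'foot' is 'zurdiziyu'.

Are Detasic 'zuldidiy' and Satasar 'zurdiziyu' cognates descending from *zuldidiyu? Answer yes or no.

no

Derive the expected Satasar reflex of *zuldidiyu:
Satasar: *zuldidiyu > zuldiziyu > zurdiziyu > zurziziyu  (by intervocalic lenition, unconditioned shift, unconditioned shift)
The regular Satasar reflex would be 'zurziziyu', but the attested form is 'zurdiziyu'. The correspondence is irregular, so they are not cognates (the Satasar form has a different source).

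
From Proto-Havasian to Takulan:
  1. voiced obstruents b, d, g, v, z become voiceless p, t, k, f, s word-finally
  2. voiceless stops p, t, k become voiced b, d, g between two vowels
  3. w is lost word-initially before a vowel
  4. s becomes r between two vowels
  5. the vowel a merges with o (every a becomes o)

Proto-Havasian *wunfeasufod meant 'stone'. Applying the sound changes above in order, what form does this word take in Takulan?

unfeorufot

Takulan: start from *wunfeasufod.
  rule 1 (final devoicing): wunfeasufod → wunfeasufot
  rule 2: no change — wunfeasufot
  rule 3 (glide loss): wunfeasufot → unfeasufot
  rule 4 (rhotacism): unfeasufot → unfearufot
  rule 5 (vowel merger): unfearufot → unfeorufot
  ⇒ Takulan unfeorufot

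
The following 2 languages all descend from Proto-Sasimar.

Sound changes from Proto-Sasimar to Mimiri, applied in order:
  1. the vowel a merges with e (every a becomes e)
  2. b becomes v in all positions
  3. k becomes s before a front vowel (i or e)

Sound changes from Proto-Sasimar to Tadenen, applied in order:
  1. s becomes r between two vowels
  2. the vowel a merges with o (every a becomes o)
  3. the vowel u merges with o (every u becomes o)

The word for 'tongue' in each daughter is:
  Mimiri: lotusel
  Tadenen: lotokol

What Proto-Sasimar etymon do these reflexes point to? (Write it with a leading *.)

*lotukal

Position 6: Mimiri has e, Tadenen has o. Taking the neighbouring segments as reconstructed: Mimiri e could go back to *a or *e; Tadenen o could go back to *a or *o or *u — the one source consistent with every daughter is *a.
Position 5: Mimiri has s, Tadenen has k. Tadenen preserves k here (none of its changes turn any other segment into k), so the proto-segment is *k.
Continuing position by position gives *lotukal; check it forward:
Mimiri: *lotukal
  lotukal → lotukel   [vowel merger]
  lotukel (rule 2 does not apply)
  lotukel → lotusel   [palatalisation]
  giving Mimiri lotusel.
Tadenen: start from *lotukal.
  rule 1: no change — lotukal
  rule 2 (vowel merger): lotukal → lotukol
  rule 3 (vowel merger): lotukol → lotokol
  ⇒ Tadenen lotokol
No other proto-form is consistent with every reflex, so the reconstruction is *lotukal.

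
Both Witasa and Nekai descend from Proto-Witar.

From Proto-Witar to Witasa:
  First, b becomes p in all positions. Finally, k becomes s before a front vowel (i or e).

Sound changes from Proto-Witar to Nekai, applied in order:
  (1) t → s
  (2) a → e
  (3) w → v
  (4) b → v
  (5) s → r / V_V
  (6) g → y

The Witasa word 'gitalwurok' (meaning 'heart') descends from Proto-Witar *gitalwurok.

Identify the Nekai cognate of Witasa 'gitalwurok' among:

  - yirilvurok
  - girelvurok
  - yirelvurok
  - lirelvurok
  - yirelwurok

yirelvurok

Nekai: start from *gitalwurok.
  rule 1 (unconditioned shift): gitalwurok → gisalwurok
  rule 2 (vowel merger): gisalwurok → giselwurok
  rule 3 (unconditioned shift): giselwurok → giselvurok
  rule 4: no change — giselvurok
  rule 5 (rhotacism): giselvurok → girelvurok
  rule 6 (unconditioned shift): girelvurok → yirelvurok
  ⇒ Nekai yirelvurok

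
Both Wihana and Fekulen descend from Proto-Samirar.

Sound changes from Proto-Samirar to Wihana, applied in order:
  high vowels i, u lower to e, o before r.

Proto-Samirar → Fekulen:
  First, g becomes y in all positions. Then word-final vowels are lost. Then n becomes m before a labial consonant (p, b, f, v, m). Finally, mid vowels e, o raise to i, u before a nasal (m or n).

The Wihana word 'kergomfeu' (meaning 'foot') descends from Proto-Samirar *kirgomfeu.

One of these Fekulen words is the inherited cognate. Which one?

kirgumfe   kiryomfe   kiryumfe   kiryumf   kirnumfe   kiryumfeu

Fekulen: *kirgomfeu
  kirgomfeu → kiryomfeu   [unconditioned shift]
  kiryomfeu → kiryomfe   [apocope]
  kiryomfe (rule 3 does not apply)
  kiryomfe → kiryumfe   [pre-nasal raising]
  giving Fekulen kiryumfe.
Only 'kiryumfe' matches the regular Fekulen development of *kirgomfeu.

kiryumfe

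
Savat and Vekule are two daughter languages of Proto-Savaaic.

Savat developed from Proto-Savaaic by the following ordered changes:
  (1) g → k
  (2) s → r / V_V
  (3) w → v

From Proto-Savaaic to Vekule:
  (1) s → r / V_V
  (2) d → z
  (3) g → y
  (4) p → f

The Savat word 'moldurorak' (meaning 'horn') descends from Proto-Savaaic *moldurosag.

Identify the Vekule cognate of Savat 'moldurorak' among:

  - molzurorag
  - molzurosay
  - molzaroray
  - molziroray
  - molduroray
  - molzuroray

Vekule: *moldurosag > moldurorag > molzurorag > molzuroray  (by rhotacism, unconditioned shift, unconditioned shift)

molzuroray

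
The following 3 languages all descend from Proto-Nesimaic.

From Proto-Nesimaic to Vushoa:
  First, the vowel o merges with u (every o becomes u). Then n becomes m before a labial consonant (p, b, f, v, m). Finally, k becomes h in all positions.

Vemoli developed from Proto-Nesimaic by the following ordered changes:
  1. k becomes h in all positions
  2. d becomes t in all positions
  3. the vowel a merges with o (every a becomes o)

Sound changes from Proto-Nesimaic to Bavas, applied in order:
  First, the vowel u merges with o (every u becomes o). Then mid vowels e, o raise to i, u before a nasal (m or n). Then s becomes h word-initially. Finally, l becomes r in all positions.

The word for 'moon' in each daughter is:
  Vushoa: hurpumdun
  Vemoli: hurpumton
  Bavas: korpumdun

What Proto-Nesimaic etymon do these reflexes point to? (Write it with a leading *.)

*kurpumdon

Position 1: Vushoa has h, Vemoli has h, Bavas has k. Bavas preserves k here (none of its changes turn any other segment into k), so the proto-segment is *k.
Position 2: Vushoa has u, Vemoli has u, Bavas has o. Vemoli preserves u here (none of its changes turn any other segment into u), so the proto-segment is *u.
Verify the candidate proto-form against each daughter:
Vushoa: *kurpumdon
  kurpumdon → kurpumdun   [vowel merger]
  kurpumdun (rule 2 does not apply)
  kurpumdun → hurpumdun   [unconditioned shift]
  giving Vushoa hurpumdun.
Vemoli: *kurpumdon
  kurpumdon → hurpumdon   [unconditioned shift]
  hurpumdon → hurpumton   [unconditioned shift]
  hurpumton (rule 3 does not apply)
  giving Vemoli hurpumton.
Bavas: start from *kurpumdon.
  rule 1 (vowel merger): kurpumdon → korpomdon
  rule 2 (pre-nasal raising): korpomdon → korpumdun
  rule 3: no change — korpumdun
  rule 4: no change — korpumdun
  ⇒ Bavas korpumdun
Only *kurpumdon yields all of Vushoa hurpumdun, Vemoli hurpumton, Bavas korpumdun.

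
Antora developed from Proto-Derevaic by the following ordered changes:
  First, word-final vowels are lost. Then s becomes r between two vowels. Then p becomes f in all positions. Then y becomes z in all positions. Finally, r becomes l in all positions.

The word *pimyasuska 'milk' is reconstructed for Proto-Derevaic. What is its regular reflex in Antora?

Antora: start from *pimyasuska.
  rule 1 (apocope): pimyasuska → pimyasusk
  rule 2 (rhotacism): pimyasusk → pimyarusk
  rule 3 (unconditioned shift): pimyarusk → fimyarusk
  rule 4 (unconditioned shift): fimyarusk → fimzarusk
  rule 5 (unconditioned shift): fimzarusk → fimzalusk
  ⇒ Antora fimzalusk

fimzalusk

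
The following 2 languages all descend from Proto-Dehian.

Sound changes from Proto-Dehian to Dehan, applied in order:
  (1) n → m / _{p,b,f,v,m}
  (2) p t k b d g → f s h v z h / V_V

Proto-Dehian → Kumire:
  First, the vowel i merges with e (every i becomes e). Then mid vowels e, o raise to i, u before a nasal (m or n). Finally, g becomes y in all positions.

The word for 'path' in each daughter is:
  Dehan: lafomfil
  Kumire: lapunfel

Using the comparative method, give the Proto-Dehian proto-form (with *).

Position 7: Dehan has i, Kumire has e. Dehan preserves i here (none of its changes turn any other segment into i), so the proto-segment is *i.
Position 5: Dehan has m, Kumire has n. Kumire preserves n here (none of its changes turn any other segment into n), so the proto-segment is *n.
Position 3: Dehan has f, Kumire has p. Kumire preserves p here (none of its changes turn any other segment into p), so the proto-segment is *p.
Verify the candidate proto-form against each daughter:
Dehan: start from *laponfil.
  rule 1 (nasal place assimilation): laponfil → lapomfil
  rule 2 (intervocalic lenition): lapomfil → lafomfil
  ⇒ Dehan lafomfil
Kumire: *laponfil
  laponfil → laponfel   [vowel merger]
  laponfel → lapunfel   [pre-nasal raising]
  lapunfel (rule 3 does not apply)
  giving Kumire lapunfel.
Only *laponfil yields all of Dehan lafomfil, Kumire lapunfel.

*laponfil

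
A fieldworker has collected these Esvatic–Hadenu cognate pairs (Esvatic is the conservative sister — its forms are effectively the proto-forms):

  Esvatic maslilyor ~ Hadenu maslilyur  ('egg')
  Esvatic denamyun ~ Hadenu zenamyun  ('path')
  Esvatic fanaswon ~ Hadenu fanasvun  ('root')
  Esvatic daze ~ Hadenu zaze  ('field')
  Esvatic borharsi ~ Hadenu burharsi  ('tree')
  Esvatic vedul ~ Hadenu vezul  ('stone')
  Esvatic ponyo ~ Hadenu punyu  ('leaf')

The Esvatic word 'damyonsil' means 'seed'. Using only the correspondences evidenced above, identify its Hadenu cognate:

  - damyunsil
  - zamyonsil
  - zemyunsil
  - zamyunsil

zamyunsil

daze ~ zaze — Esvatic d corresponds to Hadenu z word-initially before a back vowel.
fanaswon ~ fanasvun, ponyo ~ punyu — Esvatic o corresponds to Hadenu u after a consonant, before a nasal.
Applying these to Esvatic 'damyonsil':
  damyonsil → zamyonsil   (d→z word-initially before a back vowel)
  zamyonsil → zamyunsil   (o→u after a consonant, before a nasal)
So the Hadenu cognate is 'zamyunsil'.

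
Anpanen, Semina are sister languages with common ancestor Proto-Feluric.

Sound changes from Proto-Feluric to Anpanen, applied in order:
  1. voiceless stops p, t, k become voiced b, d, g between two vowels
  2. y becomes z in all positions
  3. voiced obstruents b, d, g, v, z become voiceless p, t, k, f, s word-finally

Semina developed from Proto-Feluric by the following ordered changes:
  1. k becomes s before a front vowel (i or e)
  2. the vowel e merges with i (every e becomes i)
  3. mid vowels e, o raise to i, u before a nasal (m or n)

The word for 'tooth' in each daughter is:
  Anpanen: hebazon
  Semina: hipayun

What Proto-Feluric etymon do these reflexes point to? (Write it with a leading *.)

*hepayon

Position 3: Anpanen has b, Semina has p. Semina preserves p here (none of its changes turn any other segment into p), so the proto-segment is *p.
Position 2: Anpanen has e, Semina has i. Anpanen preserves e here (none of its changes turn any other segment into e), so the proto-segment is *e.
Position 5: Anpanen has z, Semina has y. Semina preserves y here (none of its changes turn any other segment into y), so the proto-segment is *y.
Continuing position by position gives *hepayon; check it forward:
Anpanen: start from *hepayon.
  rule 1 (intervocalic voicing): hepayon → hebayon
  rule 2 (unconditioned shift): hebayon → hebazon
  rule 3: no change — hebazon
  ⇒ Anpanen hebazon
Semina: *hepayon
  hepayon (rule 1 does not apply)
  hepayon → hipayon   [vowel merger]
  hipayon → hipayun   [pre-nasal raising]
  giving Semina hipayun.
Only *hepayon yields all of Anpanen hebazon, Semina hipayun.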